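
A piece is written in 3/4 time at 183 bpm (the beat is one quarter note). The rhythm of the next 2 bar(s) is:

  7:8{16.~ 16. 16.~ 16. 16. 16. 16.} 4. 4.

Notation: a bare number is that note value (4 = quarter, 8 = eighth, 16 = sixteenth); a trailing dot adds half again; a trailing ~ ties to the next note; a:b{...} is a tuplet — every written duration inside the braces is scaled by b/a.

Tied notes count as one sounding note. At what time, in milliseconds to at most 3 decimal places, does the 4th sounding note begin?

note 4 onset = 15/7b = 702.576ms

1. 0.0ms @ 0 + 281.03ms (6/7)
2. 281.03ms @ 6/7 + 281.03ms (6/7)
3. 562.061ms @ 12/7 + 140.515ms (3/7)
4. 702.576ms @ 15/7 + 140.515ms (3/7)
5. 843.091ms @ 18/7 + 140.515ms (3/7)
6. 983.607ms @ 3 + 491.803ms (3/2)
7. 1475.41ms @ 9/2 + 491.803ms (3/2)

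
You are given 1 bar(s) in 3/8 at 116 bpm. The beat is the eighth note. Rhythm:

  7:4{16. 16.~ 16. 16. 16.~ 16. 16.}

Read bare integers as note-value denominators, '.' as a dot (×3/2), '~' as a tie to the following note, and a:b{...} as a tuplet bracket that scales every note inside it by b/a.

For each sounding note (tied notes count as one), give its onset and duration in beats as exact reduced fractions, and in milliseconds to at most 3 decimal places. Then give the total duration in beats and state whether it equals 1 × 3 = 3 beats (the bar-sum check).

1) 0.0ms=0b +221.675ms=3/7b
2) 221.675ms=3/7b +443.35ms=6/7b
3) 665.025ms=9/7b +221.675ms=3/7b
4) 886.7ms=12/7b +443.35ms=6/7b
5) 1330.049ms=18/7b +221.675ms=3/7b
Σ=3b of 3 (116bpm 3/8) — PASS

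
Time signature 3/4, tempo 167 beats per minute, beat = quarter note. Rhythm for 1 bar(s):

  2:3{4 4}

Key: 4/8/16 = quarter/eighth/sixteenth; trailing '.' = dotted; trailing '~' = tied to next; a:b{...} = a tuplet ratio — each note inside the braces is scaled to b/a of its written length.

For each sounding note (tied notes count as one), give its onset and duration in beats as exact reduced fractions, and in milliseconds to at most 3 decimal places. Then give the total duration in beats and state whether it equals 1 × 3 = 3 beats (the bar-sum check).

1) 0.0ms=0b +538.922ms=3/2b
2) 538.922ms=3/2b +538.922ms=3/2b
Σ=3b of 3 (167bpm 3/4) — PASS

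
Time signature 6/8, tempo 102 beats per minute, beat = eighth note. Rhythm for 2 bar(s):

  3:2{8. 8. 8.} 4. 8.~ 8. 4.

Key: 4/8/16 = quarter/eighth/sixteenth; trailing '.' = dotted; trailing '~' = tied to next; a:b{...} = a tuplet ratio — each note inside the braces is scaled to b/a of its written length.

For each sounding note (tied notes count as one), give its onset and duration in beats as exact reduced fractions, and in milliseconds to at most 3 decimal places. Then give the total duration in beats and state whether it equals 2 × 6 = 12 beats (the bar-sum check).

1) 0.0ms=0b +588.235ms=1b
2) 588.235ms=1b +588.235ms=1b
3) 1176.471ms=2b +588.235ms=1b
4) 1764.706ms=3b +1764.706ms=3b
5) 3529.412ms=6b +1764.706ms=3b
6) 5294.118ms=9b +1764.706ms=3b
Σ=12b of 12 (102bpm 6/8) — PASS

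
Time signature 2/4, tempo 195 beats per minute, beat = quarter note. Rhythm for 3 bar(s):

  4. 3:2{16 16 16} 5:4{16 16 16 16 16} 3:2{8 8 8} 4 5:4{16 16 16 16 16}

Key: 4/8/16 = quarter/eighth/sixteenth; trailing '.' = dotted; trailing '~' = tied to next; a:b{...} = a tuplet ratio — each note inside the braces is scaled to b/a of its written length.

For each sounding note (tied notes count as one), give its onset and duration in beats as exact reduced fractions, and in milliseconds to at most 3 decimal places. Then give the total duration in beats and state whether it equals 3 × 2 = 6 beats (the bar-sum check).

1) 0.0ms=0b +461.538ms=3/2b
2) 461.538ms=3/2b +51.282ms=1/6b
3) 512.821ms=5/3b +51.282ms=1/6b
4) 564.103ms=11/6b +51.282ms=1/6b
5) 615.385ms=2b +61.538ms=1/5b
6) 676.923ms=11/5b +61.538ms=1/5b
7) 738.462ms=12/5b +61.538ms=1/5b
8) 800.0ms=13/5b +61.538ms=1/5b
9) 861.538ms=14/5b +61.538ms=1/5b
10) 923.077ms=3b +102.564ms=1/3b
11) 1025.641ms=10/3b +102.564ms=1/3b
12) 1128.205ms=11/3b +102.564ms=1/3b
13) 1230.769ms=4b +307.692ms=1b
14) 1538.462ms=5b +61.538ms=1/5b
15) 1600.0ms=26/5b +61.538ms=1/5b
16) 1661.538ms=27/5b +61.538ms=1/5b
17) 1723.077ms=28/5b +61.538ms=1/5b
18) 1784.615ms=29/5b +61.538ms=1/5b
Σ=6b of 6 (195bpm 2/4) — PASS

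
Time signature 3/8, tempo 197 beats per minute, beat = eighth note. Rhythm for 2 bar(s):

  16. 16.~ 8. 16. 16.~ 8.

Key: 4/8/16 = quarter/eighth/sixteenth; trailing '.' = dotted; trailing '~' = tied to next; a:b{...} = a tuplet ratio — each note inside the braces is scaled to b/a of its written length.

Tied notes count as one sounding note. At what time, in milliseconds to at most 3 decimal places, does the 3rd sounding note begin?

1. 0.0ms @ 0 + 228.426ms (3/4)
2. 228.426ms @ 3/4 + 685.279ms (9/4)
3. 913.706ms @ 3 + 228.426ms (3/4)
4. 1142.132ms @ 15/4 + 685.279ms (9/4)

note 3 onset = 3b = 913.706ms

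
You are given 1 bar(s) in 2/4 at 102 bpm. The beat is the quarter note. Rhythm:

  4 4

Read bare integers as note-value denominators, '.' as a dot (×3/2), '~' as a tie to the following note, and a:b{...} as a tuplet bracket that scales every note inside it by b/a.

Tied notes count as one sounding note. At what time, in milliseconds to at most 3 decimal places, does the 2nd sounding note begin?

1. 0.0ms @ 0 + 588.235ms (1)
2. 588.235ms @ 1 + 588.235ms (1)

note 2 onset = 1b = 588.235ms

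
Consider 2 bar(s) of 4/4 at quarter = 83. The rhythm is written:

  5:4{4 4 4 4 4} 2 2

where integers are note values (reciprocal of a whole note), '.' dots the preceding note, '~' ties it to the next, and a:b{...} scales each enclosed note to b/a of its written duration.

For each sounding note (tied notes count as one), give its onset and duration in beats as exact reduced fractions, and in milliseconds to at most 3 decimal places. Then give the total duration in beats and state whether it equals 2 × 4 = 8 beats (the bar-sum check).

1) 0.0ms=0b +578.313ms=4/5b
2) 578.313ms=4/5b +578.313ms=4/5b
3) 1156.627ms=8/5b +578.313ms=4/5b
4) 1734.94ms=12/5b +578.313ms=4/5b
5) 2313.253ms=16/5b +578.313ms=4/5b
6) 2891.566ms=4b +1445.783ms=2b
7) 4337.349ms=6b +1445.783ms=2b
Σ=8b of 8 (83bpm 4/4) — PASS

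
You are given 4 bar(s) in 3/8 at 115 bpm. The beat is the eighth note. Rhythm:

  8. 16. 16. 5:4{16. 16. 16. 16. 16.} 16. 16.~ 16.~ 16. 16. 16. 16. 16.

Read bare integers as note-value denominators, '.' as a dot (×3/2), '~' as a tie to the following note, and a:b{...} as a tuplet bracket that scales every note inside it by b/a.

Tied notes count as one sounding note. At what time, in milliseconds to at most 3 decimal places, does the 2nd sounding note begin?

note 2 onset = 3/2b = 782.609ms

1. 0.0ms @ 0 + 782.609ms (3/2)
2. 782.609ms @ 3/2 + 391.304ms (3/4)
3. 1173.913ms @ 9/4 + 391.304ms (3/4)
4. 1565.217ms @ 3 + 313.043ms (3/5)
5. 1878.261ms @ 18/5 + 313.043ms (3/5)
6. 2191.304ms @ 21/5 + 313.043ms (3/5)
7. 2504.348ms @ 24/5 + 313.043ms (3/5)
8. 2817.391ms @ 27/5 + 313.043ms (3/5)
9. 3130.435ms @ 6 + 391.304ms (3/4)
10. 3521.739ms @ 27/4 + 1173.913ms (9/4)
11. 4695.652ms @ 9 + 391.304ms (3/4)
12. 5086.957ms @ 39/4 + 391.304ms (3/4)
13. 5478.261ms @ 21/2 + 391.304ms (3/4)
14. 5869.565ms @ 45/4 + 391.304ms (3/4)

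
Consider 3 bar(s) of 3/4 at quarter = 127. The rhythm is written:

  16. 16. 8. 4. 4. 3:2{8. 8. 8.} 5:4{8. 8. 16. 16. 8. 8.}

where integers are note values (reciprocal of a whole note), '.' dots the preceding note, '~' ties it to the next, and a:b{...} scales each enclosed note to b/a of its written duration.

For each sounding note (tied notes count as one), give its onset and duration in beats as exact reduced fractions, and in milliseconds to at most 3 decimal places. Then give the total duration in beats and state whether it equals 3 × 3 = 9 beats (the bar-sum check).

1) 0.0ms=0b +177.165ms=3/8b
2) 177.165ms=3/8b +177.165ms=3/8b
3) 354.331ms=3/4b +354.331ms=3/4b
4) 708.661ms=3/2b +708.661ms=3/2b
5) 1417.323ms=3b +708.661ms=3/2b
6) 2125.984ms=9/2b +236.22ms=1/2b
7) 2362.205ms=5b +236.22ms=1/2b
8) 2598.425ms=11/2b +236.22ms=1/2b
9) 2834.646ms=6b +283.465ms=3/5b
10) 3118.11ms=33/5b +283.465ms=3/5b
11) 3401.575ms=36/5b +141.732ms=3/10b
12) 3543.307ms=15/2b +141.732ms=3/10b
13) 3685.039ms=39/5b +283.465ms=3/5b
14) 3968.504ms=42/5b +283.465ms=3/5b
Σ=9b of 9 (127bpm 3/4) — PASS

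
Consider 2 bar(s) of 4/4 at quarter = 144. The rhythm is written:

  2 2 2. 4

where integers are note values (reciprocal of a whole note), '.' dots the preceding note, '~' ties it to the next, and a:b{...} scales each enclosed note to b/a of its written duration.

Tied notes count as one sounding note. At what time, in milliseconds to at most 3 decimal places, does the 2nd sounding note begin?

note 2 onset = 2b = 833.333ms

1. 0.0ms @ 0 + 833.333ms (2)
2. 833.333ms @ 2 + 833.333ms (2)
3. 1666.667ms @ 4 + 1250.0ms (3)
4. 2916.667ms @ 7 + 416.667ms (1)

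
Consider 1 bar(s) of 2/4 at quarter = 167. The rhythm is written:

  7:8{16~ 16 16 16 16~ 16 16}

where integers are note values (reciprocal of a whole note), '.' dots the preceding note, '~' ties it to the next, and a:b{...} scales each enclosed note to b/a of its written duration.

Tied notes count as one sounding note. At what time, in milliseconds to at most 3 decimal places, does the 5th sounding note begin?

note 5 onset = 12/7b = 615.911ms

1. 0.0ms @ 0 + 205.304ms (4/7)
2. 205.304ms @ 4/7 + 102.652ms (2/7)
3. 307.956ms @ 6/7 + 102.652ms (2/7)
4. 410.607ms @ 8/7 + 205.304ms (4/7)
5. 615.911ms @ 12/7 + 102.652ms (2/7)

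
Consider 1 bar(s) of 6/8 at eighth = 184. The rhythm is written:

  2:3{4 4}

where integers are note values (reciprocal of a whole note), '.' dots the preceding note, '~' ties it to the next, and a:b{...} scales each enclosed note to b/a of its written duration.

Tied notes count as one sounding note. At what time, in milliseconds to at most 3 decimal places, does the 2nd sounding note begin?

note 2 onset = 3b = 978.261ms

1. 0.0ms @ 0 + 978.261ms (3)
2. 978.261ms @ 3 + 978.261ms (3)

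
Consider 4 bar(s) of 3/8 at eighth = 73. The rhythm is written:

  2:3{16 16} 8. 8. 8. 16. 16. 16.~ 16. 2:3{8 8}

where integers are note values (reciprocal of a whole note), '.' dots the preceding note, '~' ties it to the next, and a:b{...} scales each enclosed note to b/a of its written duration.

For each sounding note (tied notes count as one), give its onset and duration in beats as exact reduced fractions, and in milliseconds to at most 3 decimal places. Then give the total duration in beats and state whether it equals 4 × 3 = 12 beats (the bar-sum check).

1) 0.0ms=0b +616.438ms=3/4b
2) 616.438ms=3/4b +616.438ms=3/4b
3) 1232.877ms=3/2b +1232.877ms=3/2b
4) 2465.753ms=3b +1232.877ms=3/2b
5) 3698.63ms=9/2b +1232.877ms=3/2b
6) 4931.507ms=6b +616.438ms=3/4b
7) 5547.945ms=27/4b +616.438ms=3/4b
8) 6164.384ms=15/2b +1232.877ms=3/2b
9) 7397.26ms=9b +1232.877ms=3/2b
10) 8630.137ms=21/2b +1232.877ms=3/2b
Σ=12b of 12 (73bpm 3/8) — PASS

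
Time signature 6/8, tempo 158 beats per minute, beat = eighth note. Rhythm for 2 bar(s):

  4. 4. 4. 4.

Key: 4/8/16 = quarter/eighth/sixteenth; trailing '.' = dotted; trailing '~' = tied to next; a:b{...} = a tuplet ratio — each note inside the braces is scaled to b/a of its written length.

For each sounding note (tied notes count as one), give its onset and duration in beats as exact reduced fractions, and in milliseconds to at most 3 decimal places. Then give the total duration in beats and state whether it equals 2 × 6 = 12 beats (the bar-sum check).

1) 0.0ms=0b +1139.241ms=3b
2) 1139.241ms=3b +1139.241ms=3b
3) 2278.481ms=6b +1139.241ms=3b
4) 3417.722ms=9b +1139.241ms=3b
Σ=12b of 12 (158bpm 6/8) — PASS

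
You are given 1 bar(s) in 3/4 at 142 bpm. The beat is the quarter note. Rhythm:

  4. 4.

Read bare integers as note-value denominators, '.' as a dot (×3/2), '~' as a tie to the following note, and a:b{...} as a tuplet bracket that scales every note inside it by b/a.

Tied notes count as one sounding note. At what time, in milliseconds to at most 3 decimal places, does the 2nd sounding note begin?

note 2 onset = 3/2b = 633.803ms

1. 0.0ms @ 0 + 633.803ms (3/2)
2. 633.803ms @ 3/2 + 633.803ms (3/2)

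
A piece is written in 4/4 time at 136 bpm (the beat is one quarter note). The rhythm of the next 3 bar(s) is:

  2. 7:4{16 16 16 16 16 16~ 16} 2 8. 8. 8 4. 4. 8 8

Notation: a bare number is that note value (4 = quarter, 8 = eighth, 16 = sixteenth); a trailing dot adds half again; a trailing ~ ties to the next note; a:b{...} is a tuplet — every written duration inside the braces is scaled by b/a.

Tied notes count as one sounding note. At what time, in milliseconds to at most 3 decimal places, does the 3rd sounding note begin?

note 3 onset = 22/7b = 1386.555ms

1. 0.0ms @ 0 + 1323.529ms (3)
2. 1323.529ms @ 3 + 63.025ms (1/7)
3. 1386.555ms @ 22/7 + 63.025ms (1/7)
4. 1449.58ms @ 23/7 + 63.025ms (1/7)
5. 1512.605ms @ 24/7 + 63.025ms (1/7)
6. 1575.63ms @ 25/7 + 63.025ms (1/7)
7. 1638.655ms @ 26/7 + 126.05ms (2/7)
8. 1764.706ms @ 4 + 882.353ms (2)
9. 2647.059ms @ 6 + 330.882ms (3/4)
10. 2977.941ms @ 27/4 + 330.882ms (3/4)
11. 3308.824ms @ 15/2 + 220.588ms (1/2)
12. 3529.412ms @ 8 + 661.765ms (3/2)
13. 4191.176ms @ 19/2 + 661.765ms (3/2)
14. 4852.941ms @ 11 + 220.588ms (1/2)
15. 5073.529ms @ 23/2 + 220.588ms (1/2)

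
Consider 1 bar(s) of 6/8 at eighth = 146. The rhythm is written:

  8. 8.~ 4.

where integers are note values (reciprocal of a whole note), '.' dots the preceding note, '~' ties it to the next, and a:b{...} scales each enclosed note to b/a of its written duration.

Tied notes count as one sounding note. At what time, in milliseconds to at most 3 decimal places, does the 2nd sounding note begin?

note 2 onset = 3/2b = 616.438ms

1. 0.0ms @ 0 + 616.438ms (3/2)
2. 616.438ms @ 3/2 + 1849.315ms (9/2)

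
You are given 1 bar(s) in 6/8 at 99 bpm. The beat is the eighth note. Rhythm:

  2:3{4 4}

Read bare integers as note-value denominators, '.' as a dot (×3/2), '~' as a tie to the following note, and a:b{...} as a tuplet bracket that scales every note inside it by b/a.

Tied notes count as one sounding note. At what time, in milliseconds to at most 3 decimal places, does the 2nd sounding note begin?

1. 0.0ms @ 0 + 1818.182ms (3)
2. 1818.182ms @ 3 + 1818.182ms (3)

note 2 onset = 3b = 1818.182ms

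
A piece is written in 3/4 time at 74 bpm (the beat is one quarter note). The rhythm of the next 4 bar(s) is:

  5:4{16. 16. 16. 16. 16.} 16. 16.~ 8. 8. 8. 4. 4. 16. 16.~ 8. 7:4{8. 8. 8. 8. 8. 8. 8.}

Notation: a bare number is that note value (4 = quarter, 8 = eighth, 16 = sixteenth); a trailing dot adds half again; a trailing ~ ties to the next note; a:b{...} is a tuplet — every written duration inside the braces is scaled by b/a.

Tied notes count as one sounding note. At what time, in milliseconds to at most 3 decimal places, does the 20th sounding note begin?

1. 0.0ms @ 0 + 243.243ms (3/10)
2. 243.243ms @ 3/10 + 243.243ms (3/10)
3. 486.486ms @ 3/5 + 243.243ms (3/10)
4. 729.73ms @ 9/10 + 243.243ms (3/10)
5. 972.973ms @ 6/5 + 243.243ms (3/10)
6. 1216.216ms @ 3/2 + 304.054ms (3/8)
7. 1520.27ms @ 15/8 + 912.162ms (9/8)
8. 2432.432ms @ 3 + 608.108ms (3/4)
9. 3040.541ms @ 15/4 + 608.108ms (3/4)
10. 3648.649ms @ 9/2 + 1216.216ms (3/2)
11. 4864.865ms @ 6 + 1216.216ms (3/2)
12. 6081.081ms @ 15/2 + 304.054ms (3/8)
13. 6385.135ms @ 63/8 + 912.162ms (9/8)
14. 7297.297ms @ 9 + 347.49ms (3/7)
15. 7644.788ms @ 66/7 + 347.49ms (3/7)
16. 7992.278ms @ 69/7 + 347.49ms (3/7)
17. 8339.768ms @ 72/7 + 347.49ms (3/7)
18. 8687.259ms @ 75/7 + 347.49ms (3/7)
19. 9034.749ms @ 78/7 + 347.49ms (3/7)
20. 9382.239ms @ 81/7 + 347.49ms (3/7)

note 20 onset = 81/7b = 9382.239ms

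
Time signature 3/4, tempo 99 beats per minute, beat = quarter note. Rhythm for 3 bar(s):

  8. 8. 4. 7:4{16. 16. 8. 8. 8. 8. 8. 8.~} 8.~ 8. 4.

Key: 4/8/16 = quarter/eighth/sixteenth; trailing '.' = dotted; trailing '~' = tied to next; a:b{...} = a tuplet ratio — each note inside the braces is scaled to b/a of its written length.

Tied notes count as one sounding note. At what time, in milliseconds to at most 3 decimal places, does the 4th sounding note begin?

note 4 onset = 3b = 1818.182ms

1. 0.0ms @ 0 + 454.545ms (3/4)
2. 454.545ms @ 3/4 + 454.545ms (3/4)
3. 909.091ms @ 3/2 + 909.091ms (3/2)
4. 1818.182ms @ 3 + 129.87ms (3/14)
5. 1948.052ms @ 45/14 + 129.87ms (3/14)
6. 2077.922ms @ 24/7 + 259.74ms (3/7)
7. 2337.662ms @ 27/7 + 259.74ms (3/7)
8. 2597.403ms @ 30/7 + 259.74ms (3/7)
9. 2857.143ms @ 33/7 + 259.74ms (3/7)
10. 3116.883ms @ 36/7 + 259.74ms (3/7)
11. 3376.623ms @ 39/7 + 1168.831ms (27/14)
12. 4545.455ms @ 15/2 + 909.091ms (3/2)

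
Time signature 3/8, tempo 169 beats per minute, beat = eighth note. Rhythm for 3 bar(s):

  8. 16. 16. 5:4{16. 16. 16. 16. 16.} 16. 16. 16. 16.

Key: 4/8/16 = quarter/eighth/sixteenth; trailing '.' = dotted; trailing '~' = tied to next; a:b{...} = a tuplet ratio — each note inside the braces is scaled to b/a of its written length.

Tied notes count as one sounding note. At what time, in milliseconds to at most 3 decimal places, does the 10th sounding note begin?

note 10 onset = 27/4b = 2396.45ms

1. 0.0ms @ 0 + 532.544ms (3/2)
2. 532.544ms @ 3/2 + 266.272ms (3/4)
3. 798.817ms @ 9/4 + 266.272ms (3/4)
4. 1065.089ms @ 3 + 213.018ms (3/5)
5. 1278.107ms @ 18/5 + 213.018ms (3/5)
6. 1491.124ms @ 21/5 + 213.018ms (3/5)
7. 1704.142ms @ 24/5 + 213.018ms (3/5)
8. 1917.16ms @ 27/5 + 213.018ms (3/5)
9. 2130.178ms @ 6 + 266.272ms (3/4)
10. 2396.45ms @ 27/4 + 266.272ms (3/4)
11. 2662.722ms @ 15/2 + 266.272ms (3/4)
12. 2928.994ms @ 33/4 + 266.272ms (3/4)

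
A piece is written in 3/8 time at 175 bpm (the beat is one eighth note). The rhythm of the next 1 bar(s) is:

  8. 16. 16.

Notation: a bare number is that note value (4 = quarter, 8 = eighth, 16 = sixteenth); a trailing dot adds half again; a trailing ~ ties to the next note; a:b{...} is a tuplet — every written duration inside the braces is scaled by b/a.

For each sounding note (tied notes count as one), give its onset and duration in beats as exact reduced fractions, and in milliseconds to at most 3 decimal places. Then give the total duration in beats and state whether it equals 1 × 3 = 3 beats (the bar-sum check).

1) 0.0ms=0b +514.286ms=3/2b
2) 514.286ms=3/2b +257.143ms=3/4b
3) 771.429ms=9/4b +257.143ms=3/4b
Σ=3b of 3 (175bpm 3/8) — PASS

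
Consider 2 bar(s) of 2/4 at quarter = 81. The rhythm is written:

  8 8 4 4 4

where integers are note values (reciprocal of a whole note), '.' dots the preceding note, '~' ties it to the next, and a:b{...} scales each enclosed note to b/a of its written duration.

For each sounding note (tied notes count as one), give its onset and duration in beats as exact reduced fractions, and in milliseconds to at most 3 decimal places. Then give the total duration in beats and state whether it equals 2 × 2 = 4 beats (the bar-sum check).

1) 0.0ms=0b +370.37ms=1/2b
2) 370.37ms=1/2b +370.37ms=1/2b
3) 740.741ms=1b +740.741ms=1b
4) 1481.481ms=2b +740.741ms=1b
5) 2222.222ms=3b +740.741ms=1b
Σ=4b of 4 (81bpm 2/4) — PASS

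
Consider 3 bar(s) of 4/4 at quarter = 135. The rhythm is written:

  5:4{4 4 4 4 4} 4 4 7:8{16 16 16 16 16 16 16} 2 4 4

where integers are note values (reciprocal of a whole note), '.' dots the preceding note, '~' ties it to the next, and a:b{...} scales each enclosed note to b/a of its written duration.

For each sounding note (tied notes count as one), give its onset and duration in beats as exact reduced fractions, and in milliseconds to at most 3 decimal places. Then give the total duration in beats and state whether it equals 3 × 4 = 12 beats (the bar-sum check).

1) 0.0ms=0b +355.556ms=4/5b
2) 355.556ms=4/5b +355.556ms=4/5b
3) 711.111ms=8/5b +355.556ms=4/5b
4) 1066.667ms=12/5b +355.556ms=4/5b
5) 1422.222ms=16/5b +355.556ms=4/5b
6) 1777.778ms=4b +444.444ms=1b
7) 2222.222ms=5b +444.444ms=1b
8) 2666.667ms=6b +126.984ms=2/7b
9) 2793.651ms=44/7b +126.984ms=2/7b
10) 2920.635ms=46/7b +126.984ms=2/7b
11) 3047.619ms=48/7b +126.984ms=2/7b
12) 3174.603ms=50/7b +126.984ms=2/7b
13) 3301.587ms=52/7b +126.984ms=2/7b
14) 3428.571ms=54/7b +126.984ms=2/7b
15) 3555.556ms=8b +888.889ms=2b
16) 4444.444ms=10b +444.444ms=1b
17) 4888.889ms=11b +444.444ms=1b
Σ=12b of 12 (135bpm 4/4) — PASS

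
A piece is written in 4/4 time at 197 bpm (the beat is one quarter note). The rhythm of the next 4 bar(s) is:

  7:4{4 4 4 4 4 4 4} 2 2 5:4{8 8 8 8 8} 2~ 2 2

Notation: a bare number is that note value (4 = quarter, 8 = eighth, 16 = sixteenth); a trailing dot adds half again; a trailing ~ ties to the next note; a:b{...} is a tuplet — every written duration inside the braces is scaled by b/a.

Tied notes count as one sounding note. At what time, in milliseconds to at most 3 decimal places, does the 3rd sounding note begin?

note 3 onset = 8/7b = 348.078ms

1. 0.0ms @ 0 + 174.039ms (4/7)
2. 174.039ms @ 4/7 + 174.039ms (4/7)
3. 348.078ms @ 8/7 + 174.039ms (4/7)
4. 522.117ms @ 12/7 + 174.039ms (4/7)
5. 696.157ms @ 16/7 + 174.039ms (4/7)
6. 870.196ms @ 20/7 + 174.039ms (4/7)
7. 1044.235ms @ 24/7 + 174.039ms (4/7)
8. 1218.274ms @ 4 + 609.137ms (2)
9. 1827.411ms @ 6 + 609.137ms (2)
10. 2436.548ms @ 8 + 121.827ms (2/5)
11. 2558.376ms @ 42/5 + 121.827ms (2/5)
12. 2680.203ms @ 44/5 + 121.827ms (2/5)
13. 2802.03ms @ 46/5 + 121.827ms (2/5)
14. 2923.858ms @ 48/5 + 121.827ms (2/5)
15. 3045.685ms @ 10 + 1218.274ms (4)
16. 4263.959ms @ 14 + 609.137ms (2)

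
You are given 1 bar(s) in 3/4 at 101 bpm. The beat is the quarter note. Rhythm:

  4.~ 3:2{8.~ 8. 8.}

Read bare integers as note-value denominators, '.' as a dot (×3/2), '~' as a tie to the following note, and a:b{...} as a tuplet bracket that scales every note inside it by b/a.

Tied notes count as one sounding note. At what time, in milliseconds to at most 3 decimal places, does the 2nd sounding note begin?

1. 0.0ms @ 0 + 1485.149ms (5/2)
2. 1485.149ms @ 5/2 + 297.03ms (1/2)

note 2 onset = 5/2b = 1485.149ms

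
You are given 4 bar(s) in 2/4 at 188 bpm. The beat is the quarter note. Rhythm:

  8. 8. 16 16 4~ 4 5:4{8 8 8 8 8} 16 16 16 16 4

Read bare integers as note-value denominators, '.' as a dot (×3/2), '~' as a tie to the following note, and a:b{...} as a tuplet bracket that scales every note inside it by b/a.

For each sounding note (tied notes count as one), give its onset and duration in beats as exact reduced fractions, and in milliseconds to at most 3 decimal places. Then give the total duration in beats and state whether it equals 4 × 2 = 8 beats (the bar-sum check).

1) 0.0ms=0b +239.362ms=3/4b
2) 239.362ms=3/4b +239.362ms=3/4b
3) 478.723ms=3/2b +79.787ms=1/4b
4) 558.511ms=7/4b +79.787ms=1/4b
5) 638.298ms=2b +638.298ms=2b
6) 1276.596ms=4b +127.66ms=2/5b
7) 1404.255ms=22/5b +127.66ms=2/5b
8) 1531.915ms=24/5b +127.66ms=2/5b
9) 1659.574ms=26/5b +127.66ms=2/5b
10) 1787.234ms=28/5b +127.66ms=2/5b
11) 1914.894ms=6b +79.787ms=1/4b
12) 1994.681ms=25/4b +79.787ms=1/4b
13) 2074.468ms=13/2b +79.787ms=1/4b
14) 2154.255ms=27/4b +79.787ms=1/4b
15) 2234.043ms=7b +319.149ms=1b
Σ=8b of 8 (188bpm 2/4) — PASS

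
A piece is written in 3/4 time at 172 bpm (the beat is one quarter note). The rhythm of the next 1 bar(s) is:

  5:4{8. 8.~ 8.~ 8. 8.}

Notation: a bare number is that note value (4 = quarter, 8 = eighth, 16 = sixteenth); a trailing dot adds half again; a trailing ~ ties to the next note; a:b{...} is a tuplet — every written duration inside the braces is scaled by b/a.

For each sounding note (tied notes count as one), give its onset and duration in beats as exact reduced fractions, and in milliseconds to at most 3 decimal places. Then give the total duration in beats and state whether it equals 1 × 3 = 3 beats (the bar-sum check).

1) 0.0ms=0b +209.302ms=3/5b
2) 209.302ms=3/5b +627.907ms=9/5b
3) 837.209ms=12/5b +209.302ms=3/5b
Σ=3b of 3 (172bpm 3/4) — PASS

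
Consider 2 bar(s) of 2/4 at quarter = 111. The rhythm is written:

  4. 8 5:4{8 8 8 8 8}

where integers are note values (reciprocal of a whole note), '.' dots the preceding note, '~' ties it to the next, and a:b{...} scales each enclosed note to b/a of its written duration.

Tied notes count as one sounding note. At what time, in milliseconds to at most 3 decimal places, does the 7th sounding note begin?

1. 0.0ms @ 0 + 810.811ms (3/2)
2. 810.811ms @ 3/2 + 270.27ms (1/2)
3. 1081.081ms @ 2 + 216.216ms (2/5)
4. 1297.297ms @ 12/5 + 216.216ms (2/5)
5. 1513.514ms @ 14/5 + 216.216ms (2/5)
6. 1729.73ms @ 16/5 + 216.216ms (2/5)
7. 1945.946ms @ 18/5 + 216.216ms (2/5)

note 7 onset = 18/5b = 1945.946ms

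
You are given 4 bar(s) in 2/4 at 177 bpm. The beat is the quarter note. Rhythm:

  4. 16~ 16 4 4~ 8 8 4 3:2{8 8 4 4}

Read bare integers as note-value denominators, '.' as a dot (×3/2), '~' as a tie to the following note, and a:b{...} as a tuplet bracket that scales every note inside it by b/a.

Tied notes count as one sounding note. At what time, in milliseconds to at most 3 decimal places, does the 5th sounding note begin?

1. 0.0ms @ 0 + 508.475ms (3/2)
2. 508.475ms @ 3/2 + 169.492ms (1/2)
3. 677.966ms @ 2 + 338.983ms (1)
4. 1016.949ms @ 3 + 508.475ms (3/2)
5. 1525.424ms @ 9/2 + 169.492ms (1/2)
6. 1694.915ms @ 5 + 338.983ms (1)
7. 2033.898ms @ 6 + 112.994ms (1/3)
8. 2146.893ms @ 19/3 + 112.994ms (1/3)
9. 2259.887ms @ 20/3 + 225.989ms (2/3)
10. 2485.876ms @ 22/3 + 225.989ms (2/3)

note 5 onset = 9/2b = 1525.424ms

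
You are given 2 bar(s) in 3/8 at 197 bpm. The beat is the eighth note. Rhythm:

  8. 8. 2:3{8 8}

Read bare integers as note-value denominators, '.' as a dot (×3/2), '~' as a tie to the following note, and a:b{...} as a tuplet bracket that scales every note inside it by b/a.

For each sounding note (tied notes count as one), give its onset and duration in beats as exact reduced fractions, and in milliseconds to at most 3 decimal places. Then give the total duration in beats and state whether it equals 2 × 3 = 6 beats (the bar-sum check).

1) 0.0ms=0b +456.853ms=3/2b
2) 456.853ms=3/2b +456.853ms=3/2b
3) 913.706ms=3b +456.853ms=3/2b
4) 1370.558ms=9/2b +456.853ms=3/2b
Σ=6b of 6 (197bpm 3/8) — PASS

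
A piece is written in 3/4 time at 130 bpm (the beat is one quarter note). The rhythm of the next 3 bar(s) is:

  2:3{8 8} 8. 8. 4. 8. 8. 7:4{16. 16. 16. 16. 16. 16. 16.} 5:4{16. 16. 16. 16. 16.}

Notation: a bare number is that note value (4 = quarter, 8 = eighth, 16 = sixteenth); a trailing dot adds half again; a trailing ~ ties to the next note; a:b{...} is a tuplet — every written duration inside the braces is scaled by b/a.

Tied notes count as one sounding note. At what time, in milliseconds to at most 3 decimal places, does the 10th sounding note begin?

note 10 onset = 45/7b = 2967.033ms

1. 0.0ms @ 0 + 346.154ms (3/4)
2. 346.154ms @ 3/4 + 346.154ms (3/4)
3. 692.308ms @ 3/2 + 346.154ms (3/4)
4. 1038.462ms @ 9/4 + 346.154ms (3/4)
5. 1384.615ms @ 3 + 692.308ms (3/2)
6. 2076.923ms @ 9/2 + 346.154ms (3/4)
7. 2423.077ms @ 21/4 + 346.154ms (3/4)
8. 2769.231ms @ 6 + 98.901ms (3/14)
9. 2868.132ms @ 87/14 + 98.901ms (3/14)
10. 2967.033ms @ 45/7 + 98.901ms (3/14)
11. 3065.934ms @ 93/14 + 98.901ms (3/14)
12. 3164.835ms @ 48/7 + 98.901ms (3/14)
13. 3263.736ms @ 99/14 + 98.901ms (3/14)
14. 3362.637ms @ 51/7 + 98.901ms (3/14)
15. 3461.538ms @ 15/2 + 138.462ms (3/10)
16. 3600.0ms @ 39/5 + 138.462ms (3/10)
17. 3738.462ms @ 81/10 + 138.462ms (3/10)
18. 3876.923ms @ 42/5 + 138.462ms (3/10)
19. 4015.385ms @ 87/10 + 138.462ms (3/10)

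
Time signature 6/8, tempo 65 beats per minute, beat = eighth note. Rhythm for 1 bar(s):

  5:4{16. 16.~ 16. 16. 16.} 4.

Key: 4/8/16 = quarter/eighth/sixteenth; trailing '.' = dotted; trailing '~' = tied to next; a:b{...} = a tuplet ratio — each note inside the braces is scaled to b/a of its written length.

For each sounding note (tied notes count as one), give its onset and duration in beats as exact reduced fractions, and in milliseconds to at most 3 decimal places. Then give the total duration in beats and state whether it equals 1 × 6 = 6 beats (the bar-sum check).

1) 0.0ms=0b +553.846ms=3/5b
2) 553.846ms=3/5b +1107.692ms=6/5b
3) 1661.538ms=9/5b +553.846ms=3/5b
4) 2215.385ms=12/5b +553.846ms=3/5b
5) 2769.231ms=3b +2769.231ms=3b
Σ=6b of 6 (65bpm 6/8) — PASS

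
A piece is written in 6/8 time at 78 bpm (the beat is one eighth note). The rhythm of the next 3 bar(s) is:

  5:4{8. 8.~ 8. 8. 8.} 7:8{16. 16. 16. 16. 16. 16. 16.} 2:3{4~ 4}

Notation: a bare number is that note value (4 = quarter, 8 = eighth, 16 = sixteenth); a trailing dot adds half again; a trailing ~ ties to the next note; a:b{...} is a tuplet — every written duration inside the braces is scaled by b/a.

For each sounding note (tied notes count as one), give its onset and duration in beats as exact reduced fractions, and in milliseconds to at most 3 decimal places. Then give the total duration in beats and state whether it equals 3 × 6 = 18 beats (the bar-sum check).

1) 0.0ms=0b +923.077ms=6/5b
2) 923.077ms=6/5b +1846.154ms=12/5b
3) 2769.231ms=18/5b +923.077ms=6/5b
4) 3692.308ms=24/5b +923.077ms=6/5b
5) 4615.385ms=6b +659.341ms=6/7b
6) 5274.725ms=48/7b +659.341ms=6/7b
7) 5934.066ms=54/7b +659.341ms=6/7b
8) 6593.407ms=60/7b +659.341ms=6/7b
9) 7252.747ms=66/7b +659.341ms=6/7b
10) 7912.088ms=72/7b +659.341ms=6/7b
11) 8571.429ms=78/7b +659.341ms=6/7b
12) 9230.769ms=12b +4615.385ms=6b
Σ=18b of 18 (78bpm 6/8) — PASS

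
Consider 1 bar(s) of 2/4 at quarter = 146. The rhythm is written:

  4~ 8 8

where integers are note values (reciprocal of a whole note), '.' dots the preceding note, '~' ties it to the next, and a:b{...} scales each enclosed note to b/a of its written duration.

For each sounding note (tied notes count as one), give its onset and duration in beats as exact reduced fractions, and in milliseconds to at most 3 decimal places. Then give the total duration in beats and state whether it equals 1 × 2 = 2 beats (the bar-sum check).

1) 0.0ms=0b +616.438ms=3/2b
2) 616.438ms=3/2b +205.479ms=1/2b
Σ=2b of 2 (146bpm 2/4) — PASS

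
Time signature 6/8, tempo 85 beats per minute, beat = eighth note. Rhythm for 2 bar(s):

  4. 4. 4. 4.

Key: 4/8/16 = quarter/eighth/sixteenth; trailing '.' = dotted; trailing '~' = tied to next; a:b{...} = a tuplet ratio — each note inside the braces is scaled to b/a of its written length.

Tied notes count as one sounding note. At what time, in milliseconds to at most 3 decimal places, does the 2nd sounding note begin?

1. 0.0ms @ 0 + 2117.647ms (3)
2. 2117.647ms @ 3 + 2117.647ms (3)
3. 4235.294ms @ 6 + 2117.647ms (3)
4. 6352.941ms @ 9 + 2117.647ms (3)

note 2 onset = 3b = 2117.647ms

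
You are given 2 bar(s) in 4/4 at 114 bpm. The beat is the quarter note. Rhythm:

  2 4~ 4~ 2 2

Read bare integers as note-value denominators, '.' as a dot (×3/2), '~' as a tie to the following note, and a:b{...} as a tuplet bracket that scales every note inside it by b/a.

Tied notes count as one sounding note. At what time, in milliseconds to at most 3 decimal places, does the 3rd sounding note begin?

1. 0.0ms @ 0 + 1052.632ms (2)
2. 1052.632ms @ 2 + 2105.263ms (4)
3. 3157.895ms @ 6 + 1052.632ms (2)

note 3 onset = 6b = 3157.895ms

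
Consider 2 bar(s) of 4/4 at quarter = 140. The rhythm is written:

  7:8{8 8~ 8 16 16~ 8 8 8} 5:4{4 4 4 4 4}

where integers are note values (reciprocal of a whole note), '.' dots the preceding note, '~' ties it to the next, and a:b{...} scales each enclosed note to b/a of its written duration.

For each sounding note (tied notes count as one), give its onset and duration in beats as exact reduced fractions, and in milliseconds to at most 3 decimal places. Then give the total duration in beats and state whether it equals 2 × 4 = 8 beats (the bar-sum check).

1) 0.0ms=0b +244.898ms=4/7b
2) 244.898ms=4/7b +489.796ms=8/7b
3) 734.694ms=12/7b +122.449ms=2/7b
4) 857.143ms=2b +367.347ms=6/7b
5) 1224.49ms=20/7b +244.898ms=4/7b
6) 1469.388ms=24/7b +244.898ms=4/7b
7) 1714.286ms=4b +342.857ms=4/5b
8) 2057.143ms=24/5b +342.857ms=4/5b
9) 2400.0ms=28/5b +342.857ms=4/5b
10) 2742.857ms=32/5b +342.857ms=4/5b
11) 3085.714ms=36/5b +342.857ms=4/5b
Σ=8b of 8 (140bpm 4/4) — PASS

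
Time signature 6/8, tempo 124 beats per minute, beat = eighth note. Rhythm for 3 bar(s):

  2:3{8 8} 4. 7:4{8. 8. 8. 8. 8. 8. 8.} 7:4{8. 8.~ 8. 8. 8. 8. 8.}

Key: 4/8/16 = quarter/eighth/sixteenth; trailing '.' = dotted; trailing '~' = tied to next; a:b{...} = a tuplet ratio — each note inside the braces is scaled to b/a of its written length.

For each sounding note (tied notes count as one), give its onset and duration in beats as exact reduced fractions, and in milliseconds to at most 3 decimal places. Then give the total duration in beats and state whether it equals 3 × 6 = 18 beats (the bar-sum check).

1) 0.0ms=0b +725.806ms=3/2b
2) 725.806ms=3/2b +725.806ms=3/2b
3) 1451.613ms=3b +1451.613ms=3b
4) 2903.226ms=6b +414.747ms=6/7b
5) 3317.972ms=48/7b +414.747ms=6/7b
6) 3732.719ms=54/7b +414.747ms=6/7b
7) 4147.465ms=60/7b +414.747ms=6/7b
8) 4562.212ms=66/7b +414.747ms=6/7b
9) 4976.959ms=72/7b +414.747ms=6/7b
10) 5391.705ms=78/7b +414.747ms=6/7b
11) 5806.452ms=12b +414.747ms=6/7b
12) 6221.198ms=90/7b +829.493ms=12/7b
13) 7050.691ms=102/7b +414.747ms=6/7b
14) 7465.438ms=108/7b +414.747ms=6/7b
15) 7880.184ms=114/7b +414.747ms=6/7b
16) 8294.931ms=120/7b +414.747ms=6/7b
Σ=18b of 18 (124bpm 6/8) — PASS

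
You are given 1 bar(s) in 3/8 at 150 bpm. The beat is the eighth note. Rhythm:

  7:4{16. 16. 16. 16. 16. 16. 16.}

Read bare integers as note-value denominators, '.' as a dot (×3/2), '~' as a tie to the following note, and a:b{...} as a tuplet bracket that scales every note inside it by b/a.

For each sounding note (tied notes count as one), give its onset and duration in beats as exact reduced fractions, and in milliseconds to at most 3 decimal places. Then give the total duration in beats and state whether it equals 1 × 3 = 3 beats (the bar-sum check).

1) 0.0ms=0b +171.429ms=3/7b
2) 171.429ms=3/7b +171.429ms=3/7b
3) 342.857ms=6/7b +171.429ms=3/7b
4) 514.286ms=9/7b +171.429ms=3/7b
5) 685.714ms=12/7b +171.429ms=3/7b
6) 857.143ms=15/7b +171.429ms=3/7b
7) 1028.571ms=18/7b +171.429ms=3/7b
Σ=3b of 3 (150bpm 3/8) — PASS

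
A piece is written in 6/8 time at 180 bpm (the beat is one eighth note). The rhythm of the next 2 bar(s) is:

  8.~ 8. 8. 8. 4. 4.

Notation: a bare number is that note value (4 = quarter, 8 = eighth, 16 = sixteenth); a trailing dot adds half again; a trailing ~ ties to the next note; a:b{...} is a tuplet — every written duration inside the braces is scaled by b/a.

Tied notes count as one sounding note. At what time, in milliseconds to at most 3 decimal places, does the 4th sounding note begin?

note 4 onset = 6b = 2000.0ms

1. 0.0ms @ 0 + 1000.0ms (3)
2. 1000.0ms @ 3 + 500.0ms (3/2)
3. 1500.0ms @ 9/2 + 500.0ms (3/2)
4. 2000.0ms @ 6 + 1000.0ms (3)
5. 3000.0ms @ 9 + 1000.0ms (3)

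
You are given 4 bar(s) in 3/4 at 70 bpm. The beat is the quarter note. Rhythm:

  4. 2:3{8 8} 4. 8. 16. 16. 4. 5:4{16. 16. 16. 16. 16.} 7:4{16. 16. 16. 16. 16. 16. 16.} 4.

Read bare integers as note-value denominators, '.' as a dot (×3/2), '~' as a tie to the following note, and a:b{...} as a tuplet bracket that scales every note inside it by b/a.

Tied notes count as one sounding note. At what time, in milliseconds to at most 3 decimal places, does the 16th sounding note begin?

1. 0.0ms @ 0 + 1285.714ms (3/2)
2. 1285.714ms @ 3/2 + 642.857ms (3/4)
3. 1928.571ms @ 9/4 + 642.857ms (3/4)
4. 2571.429ms @ 3 + 1285.714ms (3/2)
5. 3857.143ms @ 9/2 + 642.857ms (3/4)
6. 4500.0ms @ 21/4 + 321.429ms (3/8)
7. 4821.429ms @ 45/8 + 321.429ms (3/8)
8. 5142.857ms @ 6 + 1285.714ms (3/2)
9. 6428.571ms @ 15/2 + 257.143ms (3/10)
10. 6685.714ms @ 39/5 + 257.143ms (3/10)
11. 6942.857ms @ 81/10 + 257.143ms (3/10)
12. 7200.0ms @ 42/5 + 257.143ms (3/10)
13. 7457.143ms @ 87/10 + 257.143ms (3/10)
14. 7714.286ms @ 9 + 183.673ms (3/14)
15. 7897.959ms @ 129/14 + 183.673ms (3/14)
16. 8081.633ms @ 66/7 + 183.673ms (3/14)
17. 8265.306ms @ 135/14 + 183.673ms (3/14)
18. 8448.98ms @ 69/7 + 183.673ms (3/14)
19. 8632.653ms @ 141/14 + 183.673ms (3/14)
20. 8816.327ms @ 72/7 + 183.673ms (3/14)
21. 9000.0ms @ 21/2 + 1285.714ms (3/2)

note 16 onset = 66/7b = 8081.633ms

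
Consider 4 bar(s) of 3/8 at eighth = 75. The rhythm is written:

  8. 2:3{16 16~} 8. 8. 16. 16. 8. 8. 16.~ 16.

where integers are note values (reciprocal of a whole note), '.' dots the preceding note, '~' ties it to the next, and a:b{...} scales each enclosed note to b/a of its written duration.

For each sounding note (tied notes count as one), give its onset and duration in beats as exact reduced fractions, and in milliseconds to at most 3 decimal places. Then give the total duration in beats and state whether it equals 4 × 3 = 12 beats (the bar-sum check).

1) 0.0ms=0b +1200.0ms=3/2b
2) 1200.0ms=3/2b +600.0ms=3/4b
3) 1800.0ms=9/4b +1800.0ms=9/4b
4) 3600.0ms=9/2b +1200.0ms=3/2b
5) 4800.0ms=6b +600.0ms=3/4b
6) 5400.0ms=27/4b +600.0ms=3/4b
7) 6000.0ms=15/2b +1200.0ms=3/2b
8) 7200.0ms=9b +1200.0ms=3/2b
9) 8400.0ms=21/2b +1200.0ms=3/2b
Σ=12b of 12 (75bpm 3/8) — PASS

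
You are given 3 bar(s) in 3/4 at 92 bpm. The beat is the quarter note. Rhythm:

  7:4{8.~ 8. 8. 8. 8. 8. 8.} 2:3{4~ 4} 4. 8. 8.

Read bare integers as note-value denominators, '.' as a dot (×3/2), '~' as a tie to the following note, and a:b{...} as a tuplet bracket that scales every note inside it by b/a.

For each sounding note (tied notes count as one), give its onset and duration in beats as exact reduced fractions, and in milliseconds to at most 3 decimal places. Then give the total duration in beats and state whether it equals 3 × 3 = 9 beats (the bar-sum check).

1) 0.0ms=0b +559.006ms=6/7b
2) 559.006ms=6/7b +279.503ms=3/7b
3) 838.509ms=9/7b +279.503ms=3/7b
4) 1118.012ms=12/7b +279.503ms=3/7b
5) 1397.516ms=15/7b +279.503ms=3/7b
6) 1677.019ms=18/7b +279.503ms=3/7b
7) 1956.522ms=3b +1956.522ms=3b
8) 3913.043ms=6b +978.261ms=3/2b
9) 4891.304ms=15/2b +489.13ms=3/4b
10) 5380.435ms=33/4b +489.13ms=3/4b
Σ=9b of 9 (92bpm 3/4) — PASS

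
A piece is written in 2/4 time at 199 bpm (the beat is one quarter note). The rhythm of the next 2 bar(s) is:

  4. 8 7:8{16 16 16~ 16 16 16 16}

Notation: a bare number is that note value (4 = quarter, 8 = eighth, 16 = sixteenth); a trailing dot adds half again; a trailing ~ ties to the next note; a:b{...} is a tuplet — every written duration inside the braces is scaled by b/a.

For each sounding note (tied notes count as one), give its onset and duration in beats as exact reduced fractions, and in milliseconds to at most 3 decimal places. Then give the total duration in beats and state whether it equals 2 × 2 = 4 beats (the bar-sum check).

1) 0.0ms=0b +452.261ms=3/2b
2) 452.261ms=3/2b +150.754ms=1/2b
3) 603.015ms=2b +86.145ms=2/7b
4) 689.16ms=16/7b +86.145ms=2/7b
5) 775.305ms=18/7b +172.29ms=4/7b
6) 947.595ms=22/7b +86.145ms=2/7b
7) 1033.74ms=24/7b +86.145ms=2/7b
8) 1119.885ms=26/7b +86.145ms=2/7b
Σ=4b of 4 (199bpm 2/4) — PASS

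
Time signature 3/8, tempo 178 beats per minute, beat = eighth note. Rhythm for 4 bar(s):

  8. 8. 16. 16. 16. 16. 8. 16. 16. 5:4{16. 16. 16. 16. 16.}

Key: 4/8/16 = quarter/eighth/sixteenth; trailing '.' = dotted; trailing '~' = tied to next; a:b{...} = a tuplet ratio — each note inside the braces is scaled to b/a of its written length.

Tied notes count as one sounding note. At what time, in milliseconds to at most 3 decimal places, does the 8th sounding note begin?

1. 0.0ms @ 0 + 505.618ms (3/2)
2. 505.618ms @ 3/2 + 505.618ms (3/2)
3. 1011.236ms @ 3 + 252.809ms (3/4)
4. 1264.045ms @ 15/4 + 252.809ms (3/4)
5. 1516.854ms @ 9/2 + 252.809ms (3/4)
6. 1769.663ms @ 21/4 + 252.809ms (3/4)
7. 2022.472ms @ 6 + 505.618ms (3/2)
8. 2528.09ms @ 15/2 + 252.809ms (3/4)
9. 2780.899ms @ 33/4 + 252.809ms (3/4)
10. 3033.708ms @ 9 + 202.247ms (3/5)
11. 3235.955ms @ 48/5 + 202.247ms (3/5)
12. 3438.202ms @ 51/5 + 202.247ms (3/5)
13. 3640.449ms @ 54/5 + 202.247ms (3/5)
14. 3842.697ms @ 57/5 + 202.247ms (3/5)

note 8 onset = 15/2b = 2528.09ms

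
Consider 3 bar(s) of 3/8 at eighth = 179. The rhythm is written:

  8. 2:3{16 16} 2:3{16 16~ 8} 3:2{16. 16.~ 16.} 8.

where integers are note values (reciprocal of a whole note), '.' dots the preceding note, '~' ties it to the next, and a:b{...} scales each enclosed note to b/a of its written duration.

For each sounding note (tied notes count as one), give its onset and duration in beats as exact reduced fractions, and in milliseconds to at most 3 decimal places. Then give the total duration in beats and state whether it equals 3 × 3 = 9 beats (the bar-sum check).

1) 0.0ms=0b +502.793ms=3/2b
2) 502.793ms=3/2b +251.397ms=3/4b
3) 754.19ms=9/4b +251.397ms=3/4b
4) 1005.587ms=3b +251.397ms=3/4b
5) 1256.983ms=15/4b +754.19ms=9/4b
6) 2011.173ms=6b +167.598ms=1/2b
7) 2178.771ms=13/2b +335.196ms=1b
8) 2513.966ms=15/2b +502.793ms=3/2b
Σ=9b of 9 (179bpm 3/8) — PASS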